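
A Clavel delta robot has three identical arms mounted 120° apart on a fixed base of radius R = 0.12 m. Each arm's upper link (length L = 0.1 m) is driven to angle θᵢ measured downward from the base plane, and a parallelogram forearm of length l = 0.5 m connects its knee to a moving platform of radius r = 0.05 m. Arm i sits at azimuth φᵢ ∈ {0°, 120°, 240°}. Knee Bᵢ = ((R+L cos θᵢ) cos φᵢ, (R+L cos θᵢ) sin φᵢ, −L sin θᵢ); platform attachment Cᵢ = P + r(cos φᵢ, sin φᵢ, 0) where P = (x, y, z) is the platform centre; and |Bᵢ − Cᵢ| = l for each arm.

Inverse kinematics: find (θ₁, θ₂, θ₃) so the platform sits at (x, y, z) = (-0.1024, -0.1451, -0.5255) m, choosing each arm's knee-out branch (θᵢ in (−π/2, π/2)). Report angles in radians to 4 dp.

φ1=0.0° → target in arm frame (-0.1024, -0.1451)
  A cos θ + B sin θ = C:  0.1724·cos θ + -0.5255·sin θ = -0.4346
  θ1 = atan2(B,A) + arccos(C/0.5531) = 1.2211
arm 2 (φ=120.0°): x'=-0.0745, y'=0.1612
  e−x'=0.1445;  (l²−L²−(e−x')²−y'²−z²)/2L = -0.4151
  √(A²+B²)=0.5450;  θ2 = -1.3025+2.4366 ≈ 1.1341
φ3=240.0° → target in arm frame (0.1769, -0.0161)
  e−x'=-0.1069;  (l²−L²−(e−x')²−y'²−z²)/2L = -0.2391
  γ=atan2(-0.5255,-0.1069)=-1.7714;  ψ=arccos(-0.4460)=2.0330;  θ3=γ+ψ≈0.2616

θ₁ = 1.2211, θ₂ = 1.1341, θ₃ = 0.2616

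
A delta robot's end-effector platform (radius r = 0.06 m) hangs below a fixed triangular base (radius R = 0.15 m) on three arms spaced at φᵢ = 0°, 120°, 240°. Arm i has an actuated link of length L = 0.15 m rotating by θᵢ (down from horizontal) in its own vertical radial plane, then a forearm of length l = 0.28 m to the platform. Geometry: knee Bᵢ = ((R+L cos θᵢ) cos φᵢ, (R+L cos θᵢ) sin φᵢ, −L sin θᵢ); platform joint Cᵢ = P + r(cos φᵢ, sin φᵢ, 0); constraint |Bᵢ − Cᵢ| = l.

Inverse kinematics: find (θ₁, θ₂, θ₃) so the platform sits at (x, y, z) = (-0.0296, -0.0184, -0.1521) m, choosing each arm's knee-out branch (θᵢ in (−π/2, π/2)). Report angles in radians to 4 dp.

φ1=0.0° → target in arm frame (-0.0296, -0.0184)
  e−x'=0.1196;  (l²−L²−(e−x')²−y'²−z²)/2L = 0.0604
  √(A²+B²)=0.1935;  θ1 = -0.9044+1.2533 ≈ 0.3488
arm 2 (φ=120.0°): x'=-0.0011, y'=0.0348
  e−x'=0.0911;  (l²−L²−(e−x')²−y'²−z²)/2L = 0.0775
  θ2 = atan2(B,A) + arccos(C/0.1773) = 0.0875
φ3=240.0° → target in arm frame (0.0307, -0.0164)
  e−x'=0.0593;  (l²−L²−(e−x')²−y'²−z²)/2L = 0.0966
  √(A²+B²)=0.1632;  θ3 = -1.1992+0.9375 ≈ -0.2618

θ₁ = 0.3488, θ₂ = 0.0875, θ₃ = -0.2618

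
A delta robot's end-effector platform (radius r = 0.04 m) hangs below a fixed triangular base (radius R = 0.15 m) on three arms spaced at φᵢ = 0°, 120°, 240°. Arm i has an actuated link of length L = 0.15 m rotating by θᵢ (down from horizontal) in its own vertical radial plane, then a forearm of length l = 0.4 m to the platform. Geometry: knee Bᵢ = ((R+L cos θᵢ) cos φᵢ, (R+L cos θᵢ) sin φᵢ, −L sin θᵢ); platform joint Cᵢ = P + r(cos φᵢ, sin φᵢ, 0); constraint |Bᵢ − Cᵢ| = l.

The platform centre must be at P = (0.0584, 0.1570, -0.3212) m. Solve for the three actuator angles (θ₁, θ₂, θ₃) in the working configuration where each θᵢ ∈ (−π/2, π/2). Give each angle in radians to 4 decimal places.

θ₁ = 0.0873, θ₂ = -0.1742, θ₃ = 1.0471

arm 1 (φ=0.0°): x'=0.0584, y'=0.1570
  A cos θ + B sin θ = C:  0.0516·cos θ + -0.3212·sin θ = 0.0234
  γ=atan2(-0.3212,0.0516)=-1.4115;  ψ=arccos(0.0719)=1.4988;  θ1=γ+ψ≈0.0873
rotate P by −φ2: (0.1068, -0.1291, -0.3212)
  A cos θ + B sin θ = C:  0.0032·cos θ + -0.3212·sin θ = 0.0589
  θ2 = atan2(B,A) + arccos(C/0.3212) = -0.1742
arm 3 (φ=240.0°): x'=-0.1652, y'=-0.0279
  e−x'=0.2752;  (l²−L²−(e−x')²−y'²−z²)/2L = -0.1406
  θ3 = atan2(B,A) + arccos(C/0.4229) = 1.0471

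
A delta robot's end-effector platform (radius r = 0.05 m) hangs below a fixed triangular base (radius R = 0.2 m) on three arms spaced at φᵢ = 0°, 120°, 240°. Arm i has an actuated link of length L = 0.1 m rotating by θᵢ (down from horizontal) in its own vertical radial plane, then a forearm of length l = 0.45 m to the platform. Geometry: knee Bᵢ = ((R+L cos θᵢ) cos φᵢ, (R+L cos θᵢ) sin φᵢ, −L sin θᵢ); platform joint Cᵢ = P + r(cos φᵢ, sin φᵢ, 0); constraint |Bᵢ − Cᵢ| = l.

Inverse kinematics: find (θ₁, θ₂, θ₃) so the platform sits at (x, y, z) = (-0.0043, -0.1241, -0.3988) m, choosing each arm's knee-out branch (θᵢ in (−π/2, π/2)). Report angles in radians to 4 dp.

θ₁ = 0.4365, θ₂ = 0.9601, θ₃ = -0.2616

rotate P by −φ1: (-0.0043, -0.1241, -0.3988)
  A=0.1543, B=-0.3988, C=(l²−L²−A²−y'²−z²)/(2L)=-0.0288
  θ1 = atan2(B,A) + arccos(C/0.4276) = 0.4365
rotate P by −φ2: (-0.1053, 0.0658, -0.3988)
  e−x'=0.2553;  (l²−L²−(e−x')²−y'²−z²)/2L = -0.1803
  θ2 = atan2(B,A) + arccos(C/0.4735) = 0.9601
φ3=240.0° → target in arm frame (0.1096, 0.0583)
  e−x'=0.0404;  (l²−L²−(e−x')²−y'²−z²)/2L = 0.1421
  θ3 = atan2(B,A) + arccos(C/0.4008) = -0.2616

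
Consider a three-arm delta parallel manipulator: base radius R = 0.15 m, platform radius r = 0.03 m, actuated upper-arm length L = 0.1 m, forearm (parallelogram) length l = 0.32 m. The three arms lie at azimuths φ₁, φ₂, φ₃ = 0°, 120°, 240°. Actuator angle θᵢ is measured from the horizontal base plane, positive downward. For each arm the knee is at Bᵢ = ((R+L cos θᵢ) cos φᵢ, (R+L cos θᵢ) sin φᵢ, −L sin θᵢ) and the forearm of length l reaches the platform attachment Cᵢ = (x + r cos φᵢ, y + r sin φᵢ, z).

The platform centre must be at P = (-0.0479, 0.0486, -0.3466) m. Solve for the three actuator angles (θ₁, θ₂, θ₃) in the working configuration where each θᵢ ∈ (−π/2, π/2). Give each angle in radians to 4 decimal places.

arm 1 (φ=0.0°): x'=-0.0479, y'=0.0486
  A=0.1679, B=-0.3466, C=(l²−L²−A²−y'²−z²)/(2L)=-0.2914
  θ1 = atan2(B,A) + arccos(C/0.3851) = 1.3093
arm 2 (φ=120.0°): x'=0.0660, y'=0.0172
  A=0.0540, B=-0.3466, C=(l²−L²−A²−y'²−z²)/(2L)=-0.1547
  γ=atan2(-0.3466,0.0540)=-1.4163;  ψ=arccos(-0.4410)=2.0275;  θ2=γ+ψ≈0.6112
φ3=240.0° → target in arm frame (-0.0181, -0.0658)
  A=0.1381, B=-0.3466, C=(l²−L²−A²−y'²−z²)/(2L)=-0.2557
  γ=atan2(-0.3466,0.1381)=-1.1915;  ψ=arccos(-0.6853)=2.3259;  θ3=γ+ψ≈1.1343

θ₁ = 1.3093, θ₂ = 0.6112, θ₃ = 1.1343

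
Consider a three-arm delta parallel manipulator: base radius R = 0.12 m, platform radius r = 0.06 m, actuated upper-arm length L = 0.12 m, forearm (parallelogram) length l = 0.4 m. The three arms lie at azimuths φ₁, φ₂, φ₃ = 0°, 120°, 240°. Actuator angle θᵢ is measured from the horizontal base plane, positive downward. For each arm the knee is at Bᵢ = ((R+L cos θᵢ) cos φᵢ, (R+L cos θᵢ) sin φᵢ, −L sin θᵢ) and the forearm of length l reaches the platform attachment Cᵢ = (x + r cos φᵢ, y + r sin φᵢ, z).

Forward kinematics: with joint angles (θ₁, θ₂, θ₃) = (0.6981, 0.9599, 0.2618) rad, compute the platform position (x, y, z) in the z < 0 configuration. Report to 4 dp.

(-0.0127, -0.1172, -0.4223)

arm 1 at φ=0.0°: e+L cos θ1 = 0.1519;  S1 = (0.1519, 0.0000, -0.0771)
φ2=120.0°: virtual centre (-0.0644, 0.1116, -0.0983), radius l
arm 3 at φ=240.0°: e+L cos θ3 = 0.1759;  S3 = (-0.0880, -0.1523, -0.0311)
subtract pairs → two planes through P
linear system: -0.4327x+0.2231y = -0.0028−-0.0423z; -0.4798x+-0.3047y = 0.0029−0.0921z
Cramer: x(z) = 0.0008+0.0321z;  y(z) = -0.0108+0.2519z
into |P−S₁|² = l²: 1.0645z² + 0.1391z + -0.1311 = 0;  Δ = 0.5776;  z = -0.4223 or 0.2916 → z<0 root = -0.4223
x = -0.0127, y = -0.1172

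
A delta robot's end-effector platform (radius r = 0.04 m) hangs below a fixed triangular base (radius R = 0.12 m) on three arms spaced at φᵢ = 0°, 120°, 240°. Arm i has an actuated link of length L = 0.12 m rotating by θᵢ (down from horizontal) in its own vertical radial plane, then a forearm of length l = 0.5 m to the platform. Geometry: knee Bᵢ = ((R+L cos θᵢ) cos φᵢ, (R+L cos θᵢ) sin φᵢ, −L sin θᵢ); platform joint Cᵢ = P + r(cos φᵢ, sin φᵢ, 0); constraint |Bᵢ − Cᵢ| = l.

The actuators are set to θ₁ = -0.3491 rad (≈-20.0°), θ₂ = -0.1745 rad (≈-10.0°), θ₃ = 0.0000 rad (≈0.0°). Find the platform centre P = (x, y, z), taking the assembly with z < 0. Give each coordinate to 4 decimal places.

(0.0438, 0.0258, -0.4356)

φ1=0.0°: virtual centre (0.1928, 0.0000, 0.0410), radius l
φ2=120.0°: virtual centre (-0.0991, 0.1716, 0.0208), radius l
φ3=240.0°: virtual centre (-0.1000, -0.1732, 0.0000), radius l
eliminate P² terms by subtracting sphere 1 from 2 and 3
plane₁₂: -0.5837x+0.3433y+-0.0404z = 0.0009
Cramer: x(z) = -0.0017-0.1046z;  y(z) = -0.0004-0.0601z
sphere 1 gives Az²+Bz+C=0 with A=1.0146, B=-0.0413, C=-0.2105;  B²−4AC=0.8559;  roots -0.4356, 0.4763;  negative root z = -0.4356
x = 0.0438, y = 0.0258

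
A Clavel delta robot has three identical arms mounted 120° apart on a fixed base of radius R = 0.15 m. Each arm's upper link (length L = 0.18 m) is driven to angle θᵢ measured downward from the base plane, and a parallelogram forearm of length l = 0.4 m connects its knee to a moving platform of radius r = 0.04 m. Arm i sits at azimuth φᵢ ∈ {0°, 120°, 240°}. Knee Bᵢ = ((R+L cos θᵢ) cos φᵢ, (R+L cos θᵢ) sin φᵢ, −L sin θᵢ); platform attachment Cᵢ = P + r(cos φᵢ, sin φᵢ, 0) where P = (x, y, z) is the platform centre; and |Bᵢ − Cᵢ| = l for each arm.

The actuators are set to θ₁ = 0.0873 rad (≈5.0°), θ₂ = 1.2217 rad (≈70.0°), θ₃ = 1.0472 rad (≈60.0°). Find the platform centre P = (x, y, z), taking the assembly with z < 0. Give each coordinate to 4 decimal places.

centre 1 = (0.2893·cos0.0°, 0.2893·sin0.0°, -0.0157) = (0.2893, 0.0000, -0.0157)
centre 2 = (0.1716·cos120.0°, 0.1716·sin120.0°, -0.1691) = (-0.0858, 0.1486, -0.1691)
φ3=240.0°: virtual centre (-0.1000, -0.1732, -0.1559), radius l
eliminate P² terms by subtracting sphere 1 from 2 and 3
linear system: -0.7502x+0.2972y = -0.0259−-0.3069z; -0.7786x+-0.3464y = -0.0196−-0.2804z
Cramer: x(z) = 0.0302-0.3860z;  y(z) = -0.0111+0.0583z
sphere 1 gives Az²+Bz+C=0 with A=1.1524, B=0.2302, C=-0.0925;  B²−4AC=0.4792;  roots -0.4002, 0.2005;  negative root z = -0.4002
x = 0.1846, y = -0.0344

(0.1846, -0.0344, -0.4002)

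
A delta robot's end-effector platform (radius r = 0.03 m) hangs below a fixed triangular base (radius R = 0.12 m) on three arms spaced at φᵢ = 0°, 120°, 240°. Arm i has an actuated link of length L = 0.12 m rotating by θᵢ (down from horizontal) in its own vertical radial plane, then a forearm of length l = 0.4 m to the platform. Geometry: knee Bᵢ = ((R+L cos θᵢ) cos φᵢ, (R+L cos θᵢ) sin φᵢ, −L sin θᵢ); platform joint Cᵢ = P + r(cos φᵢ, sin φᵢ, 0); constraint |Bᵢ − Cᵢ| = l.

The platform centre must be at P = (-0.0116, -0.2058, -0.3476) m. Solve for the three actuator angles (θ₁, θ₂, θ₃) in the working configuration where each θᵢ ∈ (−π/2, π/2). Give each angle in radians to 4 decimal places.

φ1=0.0° → target in arm frame (-0.0116, -0.2058)
  A=0.1016, B=-0.3476, C=(l²−L²−A²−y'²−z²)/(2L)=-0.1163
  √(A²+B²)=0.3621;  θ1 = -1.2864+1.8976 ≈ 0.6112
arm 2 (φ=120.0°): x'=-0.1724, y'=0.1129
  e−x'=0.2624;  (l²−L²−(e−x')²−y'²−z²)/2L = -0.2369
  √(A²+B²)=0.4355;  θ2 = -0.9241+2.1458 ≈ 1.2217
rotate P by −φ3: (0.1840, 0.0929, -0.3476)
  A=-0.0940, B=-0.3476, C=(l²−L²−A²−y'²−z²)/(2L)=0.0305
  θ3 = atan2(B,A) + arccos(C/0.3601) = -0.3489

θ₁ = 0.6112, θ₂ = 1.2217, θ₃ = -0.3489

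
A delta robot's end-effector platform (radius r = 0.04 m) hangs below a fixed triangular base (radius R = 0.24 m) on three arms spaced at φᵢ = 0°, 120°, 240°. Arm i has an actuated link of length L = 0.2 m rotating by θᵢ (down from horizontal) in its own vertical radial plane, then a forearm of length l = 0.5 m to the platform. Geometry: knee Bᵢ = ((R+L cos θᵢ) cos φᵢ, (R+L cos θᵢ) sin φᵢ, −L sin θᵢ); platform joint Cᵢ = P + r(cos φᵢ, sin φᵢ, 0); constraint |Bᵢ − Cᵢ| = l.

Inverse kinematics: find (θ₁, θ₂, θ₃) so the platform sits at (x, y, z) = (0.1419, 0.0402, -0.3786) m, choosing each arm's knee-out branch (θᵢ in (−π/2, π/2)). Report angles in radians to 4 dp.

φ1=0.0° → target in arm frame (0.1419, 0.0402)
  A cos θ + B sin θ = C:  0.0581·cos θ + -0.3786·sin θ = 0.1542
  θ1 = atan2(B,A) + arccos(C/0.3830) = -0.2620
arm 2 (φ=120.0°): x'=-0.0361, y'=-0.1430
  A=0.2361, B=-0.3786, C=(l²−L²−A²−y'²−z²)/(2L)=-0.0239
  γ=atan2(-0.3786,0.2361)=-1.0131;  ψ=arccos(-0.0535)=1.6243;  θ2=γ+ψ≈0.6112
arm 3 (φ=240.0°): x'=-0.1058, y'=0.1028
  A cos θ + B sin θ = C:  0.3058·cos θ + -0.3786·sin θ = -0.0935
  √(A²+B²)=0.4867;  θ3 = -0.8914+1.7641 ≈ 0.8727

θ₁ = -0.2620, θ₂ = 0.6112, θ₃ = 0.8727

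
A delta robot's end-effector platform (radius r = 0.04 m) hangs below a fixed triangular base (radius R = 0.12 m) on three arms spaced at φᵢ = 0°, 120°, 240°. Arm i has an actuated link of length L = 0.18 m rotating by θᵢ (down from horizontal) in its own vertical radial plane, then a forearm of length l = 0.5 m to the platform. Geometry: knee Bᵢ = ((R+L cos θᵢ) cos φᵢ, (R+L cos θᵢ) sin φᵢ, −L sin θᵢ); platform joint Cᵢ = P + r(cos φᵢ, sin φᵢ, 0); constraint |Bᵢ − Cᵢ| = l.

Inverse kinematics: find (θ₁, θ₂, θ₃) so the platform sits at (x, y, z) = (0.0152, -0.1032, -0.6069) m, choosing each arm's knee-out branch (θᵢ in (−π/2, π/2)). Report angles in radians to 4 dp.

θ₁ = 0.9598, θ₂ = 1.2218, θ₃ = 0.7853

φ1=0.0° → target in arm frame (0.0152, -0.1032)
  A cos θ + B sin θ = C:  0.0648·cos θ + -0.6069·sin θ = -0.4599
  γ=atan2(-0.6069,0.0648)=-1.4644;  ψ=arccos(-0.7536)=2.4243;  θ1=γ+ψ≈0.9598
arm 2 (φ=120.0°): x'=-0.0970, y'=0.0384
  e−x'=0.1770;  (l²−L²−(e−x')²−y'²−z²)/2L = -0.5098
  √(A²+B²)=0.6322;  θ2 = -1.2871+2.5088 ≈ 1.2218
rotate P by −φ3: (0.0818, 0.0648, -0.6069)
  e−x'=-0.0018;  (l²−L²−(e−x')²−y'²−z²)/2L = -0.4303
  √(A²+B²)=0.6069;  θ3 = -1.5737+2.3590 ≈ 0.7853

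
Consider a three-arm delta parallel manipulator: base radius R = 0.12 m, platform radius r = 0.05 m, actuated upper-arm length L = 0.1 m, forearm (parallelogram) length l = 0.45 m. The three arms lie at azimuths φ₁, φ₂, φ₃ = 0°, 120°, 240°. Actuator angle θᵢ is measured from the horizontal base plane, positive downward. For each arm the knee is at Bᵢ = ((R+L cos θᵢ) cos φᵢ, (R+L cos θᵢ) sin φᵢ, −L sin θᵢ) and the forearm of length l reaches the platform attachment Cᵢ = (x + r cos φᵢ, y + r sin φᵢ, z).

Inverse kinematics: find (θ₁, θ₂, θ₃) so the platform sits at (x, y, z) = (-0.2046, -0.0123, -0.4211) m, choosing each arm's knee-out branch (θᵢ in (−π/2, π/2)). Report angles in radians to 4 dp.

θ₁ = 1.2220, θ₂ = 0.1748, θ₃ = 0.0876

φ1=0.0° → target in arm frame (-0.2046, -0.0123)
  e−x'=0.2746;  (l²−L²−(e−x')²−y'²−z²)/2L = -0.3019
  √(A²+B²)=0.5027;  θ1 = -0.9929+2.2150 ≈ 1.2220
arm 2 (φ=120.0°): x'=0.0916, y'=0.1833
  A cos θ + B sin θ = C:  -0.0216·cos θ + -0.4211·sin θ = -0.0945
  √(A²+B²)=0.4217;  θ2 = -1.6222+1.7969 ≈ 0.1748
φ3=240.0° → target in arm frame (0.1130, -0.1710)
  A cos θ + B sin θ = C:  -0.0430·cos θ + -0.4211·sin θ = -0.0796
  θ3 = atan2(B,A) + arccos(C/0.4233) = 0.0876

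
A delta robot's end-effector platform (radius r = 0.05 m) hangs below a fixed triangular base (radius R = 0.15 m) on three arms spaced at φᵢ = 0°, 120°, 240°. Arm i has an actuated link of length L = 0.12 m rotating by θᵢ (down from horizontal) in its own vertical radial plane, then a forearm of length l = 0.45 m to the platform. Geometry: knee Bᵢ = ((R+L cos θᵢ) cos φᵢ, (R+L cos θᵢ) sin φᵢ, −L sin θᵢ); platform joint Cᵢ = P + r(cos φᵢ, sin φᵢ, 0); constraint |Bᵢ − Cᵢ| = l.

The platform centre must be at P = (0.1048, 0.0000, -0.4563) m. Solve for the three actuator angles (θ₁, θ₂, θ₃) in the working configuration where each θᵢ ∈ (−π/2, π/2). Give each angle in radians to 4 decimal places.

θ₁ = 0.1744, θ₂ = 0.7854, θ₃ = 0.7854

φ1=0.0° → target in arm frame (0.1048, 0.0000)
  A=-0.0048, B=-0.4563, C=(l²−L²−A²−y'²−z²)/(2L)=-0.0839
  γ=atan2(-0.4563,-0.0048)=-1.5813;  ψ=arccos(-0.1838)=1.7557;  θ1=γ+ψ≈0.1744
φ2=120.0° → target in arm frame (-0.0524, -0.0908)
  A cos θ + B sin θ = C:  0.1524·cos θ + -0.4563·sin θ = -0.2149
  γ=atan2(-0.4563,0.1524)=-1.2485;  ψ=arccos(-0.4467)=2.0338;  θ2=γ+ψ≈0.7854
rotate P by −φ3: (-0.0524, 0.0908, -0.4563)
  A cos θ + B sin θ = C:  0.1524·cos θ + -0.4563·sin θ = -0.2149
  γ=atan2(-0.4563,0.1524)=-1.2485;  ψ=arccos(-0.4467)=2.0338;  θ3=γ+ψ≈0.7854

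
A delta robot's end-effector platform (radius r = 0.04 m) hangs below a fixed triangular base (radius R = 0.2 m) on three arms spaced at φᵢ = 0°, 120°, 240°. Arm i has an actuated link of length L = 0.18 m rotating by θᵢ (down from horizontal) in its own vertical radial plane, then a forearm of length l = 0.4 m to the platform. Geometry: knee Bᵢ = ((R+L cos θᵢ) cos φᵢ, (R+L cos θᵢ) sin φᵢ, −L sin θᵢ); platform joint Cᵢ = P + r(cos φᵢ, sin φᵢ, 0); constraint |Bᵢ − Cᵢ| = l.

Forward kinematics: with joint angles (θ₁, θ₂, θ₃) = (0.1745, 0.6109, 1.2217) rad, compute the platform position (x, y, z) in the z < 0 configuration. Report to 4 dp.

S1 = (0.3373·cos0.0°, 0.3373·sin0.0°, -0.0313) = (0.3373, 0.0000, -0.0313)
arm 2 at φ=120.0°: (R−r)+L cos θ2 = 0.3074;  S2 = (-0.1537, 0.2663, -0.1032)
φ3=240.0°: virtual centre (-0.1108, -0.1919, -0.1691), radius l
|S₂|²−|S₁|² = -0.0095;  |S₃|²−|S₁|² = -0.0370
[-0.9820 0.5325 -0.1440]·P = -0.0095;  [-0.8961 -0.3838 -0.2758]·P = -0.0370
det = 0.8540;  x = 0.0274+-0.2367z,  y = 0.0326+-0.1660z
sphere 1 gives Az²+Bz+C=0 with A=1.0836, B=0.1984, C=-0.0619;  B²−4AC=0.3078;  roots -0.3475, 0.1645;  negative root z = -0.3475
x = 0.1096, y = 0.0902

(0.1096, 0.0902, -0.3475)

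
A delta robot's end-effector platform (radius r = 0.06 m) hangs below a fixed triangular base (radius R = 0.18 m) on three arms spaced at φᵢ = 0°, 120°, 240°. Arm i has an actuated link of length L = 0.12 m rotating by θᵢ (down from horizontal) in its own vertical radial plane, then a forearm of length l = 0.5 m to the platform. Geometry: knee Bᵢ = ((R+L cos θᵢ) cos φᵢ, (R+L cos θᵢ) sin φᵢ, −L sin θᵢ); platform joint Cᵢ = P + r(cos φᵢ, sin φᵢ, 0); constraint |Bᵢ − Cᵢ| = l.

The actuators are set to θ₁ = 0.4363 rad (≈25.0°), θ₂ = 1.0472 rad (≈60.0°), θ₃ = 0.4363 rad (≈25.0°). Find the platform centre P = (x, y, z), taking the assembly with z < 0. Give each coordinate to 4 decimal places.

(0.0560, -0.0970, -0.5098)

φ1=0.0°: virtual centre (0.2288, 0.0000, -0.0507), radius l
φ2=120.0°: virtual centre (-0.0900, 0.1559, -0.1039), radius l
arm 3 at φ=240.0°: (R−r)+L cos θ3 = 0.2288;  centre 3 = (-0.1144, -0.1981, -0.0507)
eliminate P² terms by subtracting sphere 1 from 2 and 3
[-0.6375 0.3118 -0.1064]·P = -0.0117;  [-0.6863 -0.3962 0.0000]·P = 0.0000
Cramer: x(z) = 0.0099-0.0904z;  y(z) = -0.0172+0.1565z
quadratic in z: (1.0327)z²+(0.1356)z+(-0.1992)=0, √Δ=0.9173 → z ∈ {-0.5098, 0.3785}; z = -0.5098 (taking z<0)
x = 0.0560, y = -0.0970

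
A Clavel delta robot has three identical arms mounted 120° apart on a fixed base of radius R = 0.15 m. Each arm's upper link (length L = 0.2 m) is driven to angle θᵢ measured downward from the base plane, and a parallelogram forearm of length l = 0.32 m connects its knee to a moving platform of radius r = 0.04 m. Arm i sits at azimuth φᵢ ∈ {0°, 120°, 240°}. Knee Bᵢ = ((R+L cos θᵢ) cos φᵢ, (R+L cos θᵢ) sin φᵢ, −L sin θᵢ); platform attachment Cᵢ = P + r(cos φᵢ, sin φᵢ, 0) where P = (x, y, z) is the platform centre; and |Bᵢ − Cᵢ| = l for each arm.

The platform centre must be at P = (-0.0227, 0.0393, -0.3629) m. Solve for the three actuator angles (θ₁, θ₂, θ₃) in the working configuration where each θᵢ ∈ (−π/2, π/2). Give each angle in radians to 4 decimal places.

arm 1 (φ=0.0°): x'=-0.0227, y'=0.0393
  e−x'=0.1327;  (l²−L²−(e−x')²−y'²−z²)/2L = -0.2211
  √(A²+B²)=0.3864;  θ1 = -1.2202+2.1801 ≈ 0.9598
rotate P by −φ2: (0.0454, 0.0000, -0.3629)
  A=0.0646, B=-0.3629, C=(l²−L²−A²−y'²−z²)/(2L)=-0.1837
  θ2 = atan2(B,A) + arccos(C/0.3686) = 0.6978
rotate P by −φ3: (-0.0227, -0.0393, -0.3629)
  e−x'=0.1327;  (l²−L²−(e−x')²−y'²−z²)/2L = -0.2211
  √(A²+B²)=0.3864;  θ3 = -1.2203+2.1800 ≈ 0.9598

θ₁ = 0.9598, θ₂ = 0.6978, θ₃ = 0.9598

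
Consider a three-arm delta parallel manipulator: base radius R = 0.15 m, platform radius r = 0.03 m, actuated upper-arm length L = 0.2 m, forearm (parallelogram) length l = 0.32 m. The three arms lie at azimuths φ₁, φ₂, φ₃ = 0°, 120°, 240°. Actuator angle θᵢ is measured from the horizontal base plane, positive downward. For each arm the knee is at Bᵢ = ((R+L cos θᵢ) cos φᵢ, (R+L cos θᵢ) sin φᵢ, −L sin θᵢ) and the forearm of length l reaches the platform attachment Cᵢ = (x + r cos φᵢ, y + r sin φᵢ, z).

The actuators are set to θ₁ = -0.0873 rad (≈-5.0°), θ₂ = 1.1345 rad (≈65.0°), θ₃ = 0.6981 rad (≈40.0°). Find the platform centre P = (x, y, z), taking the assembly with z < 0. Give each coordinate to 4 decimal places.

(0.1122, -0.0572, -0.2198)

φ1=0.0°: virtual centre (0.3192, 0.0000, 0.0174), radius l
S2 = (0.2045·cos120.0°, 0.2045·sin120.0°, -0.1813) = (-0.1023, 0.1771, -0.1813)
arm 3 at φ=240.0°: ρ3 = 0.2732;  S3 = (-0.1366, -0.2366, -0.1286)
|S₂|²−|S₁|² = -0.0275;  |S₃|²−|S₁|² = -0.0110
[-0.8430 0.3542 -0.3974]·P = -0.0275;  [-0.9117 -0.4732 -0.2920]·P = -0.0110
Cramer: x(z) = 0.0235-0.4038z;  y(z) = -0.0219+0.1609z
into |P−S₁|² = l²: 1.1890z² + 0.1969z + -0.0141 = 0;  Δ = 0.1060;  z = -0.2198 or 0.0541 → z<0 root = -0.2198
x = 0.1122, y = -0.0572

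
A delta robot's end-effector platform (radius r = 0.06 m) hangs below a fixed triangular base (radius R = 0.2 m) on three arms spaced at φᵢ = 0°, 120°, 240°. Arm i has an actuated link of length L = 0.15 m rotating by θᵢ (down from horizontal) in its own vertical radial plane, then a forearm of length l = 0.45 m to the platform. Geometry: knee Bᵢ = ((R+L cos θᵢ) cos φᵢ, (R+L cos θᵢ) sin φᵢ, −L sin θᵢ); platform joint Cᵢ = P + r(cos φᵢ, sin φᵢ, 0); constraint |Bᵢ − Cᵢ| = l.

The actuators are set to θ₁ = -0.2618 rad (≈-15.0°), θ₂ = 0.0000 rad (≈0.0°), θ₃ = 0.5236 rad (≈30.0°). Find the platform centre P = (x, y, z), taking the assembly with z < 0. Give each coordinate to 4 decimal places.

(0.0656, 0.0612, -0.3494)

φ1=0.0°: virtual centre (0.2849, 0.0000, 0.0388), radius l
centre 2 = (0.2900·cos120.0°, 0.2900·sin120.0°, 0.0000) = (-0.1450, 0.2511, 0.0000)
φ3=240.0°: virtual centre (-0.1350, -0.2337, -0.0750), radius l
eliminate P² terms by subtracting sphere 1 from 2 and 3
[-0.8598 0.5023 -0.0776]·P = 0.0014;  [-0.8397 -0.4675 -0.2276]·P = -0.0042
det = 0.8237;  x = 0.0017+-0.1829z,  y = 0.0058+-0.1585z
quadratic in z: (1.0586)z²+(0.0241)z+(-0.1208)=0, √Δ=0.7156 → z ∈ {-0.3494, 0.3266}; z = -0.3494 (taking z<0)
x = 0.0656, y = 0.0612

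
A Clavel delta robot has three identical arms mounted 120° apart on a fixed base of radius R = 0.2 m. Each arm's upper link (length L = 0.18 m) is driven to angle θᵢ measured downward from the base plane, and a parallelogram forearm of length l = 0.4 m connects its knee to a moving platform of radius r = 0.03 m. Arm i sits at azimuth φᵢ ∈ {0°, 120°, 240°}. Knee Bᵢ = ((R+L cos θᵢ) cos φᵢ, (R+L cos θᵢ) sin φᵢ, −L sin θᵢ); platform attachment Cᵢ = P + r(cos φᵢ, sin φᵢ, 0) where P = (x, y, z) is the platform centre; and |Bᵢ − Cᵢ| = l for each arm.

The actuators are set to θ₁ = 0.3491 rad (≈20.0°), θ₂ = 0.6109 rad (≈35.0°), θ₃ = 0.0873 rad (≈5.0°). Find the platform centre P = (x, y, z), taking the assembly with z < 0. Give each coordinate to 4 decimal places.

S1 = (0.3391·cos0.0°, 0.3391·sin0.0°, -0.0616) = (0.3391, 0.0000, -0.0616)
arm 2 at φ=120.0°: ρ2 = 0.3174;  S2 = (-0.1587, 0.2749, -0.1032)
φ3=240.0°: virtual centre (-0.1747, -0.3025, -0.0157), radius l
|S₂|²−|S₁|² = -0.0074;  |S₃|²−|S₁|² = 0.0035
[-0.9957 0.5498 -0.0834]·P = -0.0074;  [-1.0276 -0.6050 0.0918]·P = 0.0035
det = 1.1675;  x = 0.0022+0.0000z,  y = -0.0094+0.1516z
into |P−S₁|² = l²: 1.0230z² + 0.1203z + -0.0426 = 0;  Δ = 0.1887;  z = -0.2711 or 0.1535 → z<0 root = -0.2711
x = 0.0022, y = -0.0506

(0.0022, -0.0506, -0.2711)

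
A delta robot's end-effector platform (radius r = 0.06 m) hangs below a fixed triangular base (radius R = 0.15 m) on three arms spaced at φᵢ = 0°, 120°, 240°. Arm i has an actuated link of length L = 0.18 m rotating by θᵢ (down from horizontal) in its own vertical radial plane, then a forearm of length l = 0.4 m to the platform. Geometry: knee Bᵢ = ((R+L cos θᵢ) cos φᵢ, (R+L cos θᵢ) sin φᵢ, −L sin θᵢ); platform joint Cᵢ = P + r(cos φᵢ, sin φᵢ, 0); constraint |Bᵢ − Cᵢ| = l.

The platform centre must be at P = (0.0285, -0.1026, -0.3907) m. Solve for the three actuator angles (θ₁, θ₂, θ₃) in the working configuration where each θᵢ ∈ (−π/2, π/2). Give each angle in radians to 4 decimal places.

θ₁ = 0.4362, θ₂ = 0.8726, θ₃ = 0.2619

φ1=0.0° → target in arm frame (0.0285, -0.1026)
  A cos θ + B sin θ = C:  0.0615·cos θ + -0.3907·sin θ = -0.1093
  γ=atan2(-0.3907,0.0615)=-1.4147;  ψ=arccos(-0.2764)=1.8508;  θ1=γ+ψ≈0.4362
arm 2 (φ=120.0°): x'=-0.1031, y'=0.0266
  A cos θ + B sin θ = C:  0.1931·cos θ + -0.3907·sin θ = -0.1751
  θ2 = atan2(B,A) + arccos(C/0.4358) = 0.8726
arm 3 (φ=240.0°): x'=0.0746, y'=0.0760
  A cos θ + B sin θ = C:  0.0154·cos θ + -0.3907·sin θ = -0.0863
  √(A²+B²)=0.3910;  θ3 = -1.5314+1.7933 ≈ 0.2619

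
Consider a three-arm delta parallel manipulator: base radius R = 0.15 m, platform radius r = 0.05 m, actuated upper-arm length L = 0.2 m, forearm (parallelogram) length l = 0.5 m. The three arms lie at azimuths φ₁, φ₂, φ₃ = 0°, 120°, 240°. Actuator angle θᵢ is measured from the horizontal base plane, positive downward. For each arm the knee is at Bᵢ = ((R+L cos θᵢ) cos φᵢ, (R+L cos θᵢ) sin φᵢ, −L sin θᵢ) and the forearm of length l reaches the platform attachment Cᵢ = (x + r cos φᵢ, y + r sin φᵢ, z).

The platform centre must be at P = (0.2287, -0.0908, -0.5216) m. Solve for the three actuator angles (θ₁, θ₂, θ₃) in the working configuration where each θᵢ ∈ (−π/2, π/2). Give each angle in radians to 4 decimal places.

φ1=0.0° → target in arm frame (0.2287, -0.0908)
  A=-0.1287, B=-0.5216, C=(l²−L²−A²−y'²−z²)/(2L)=-0.2172
  √(A²+B²)=0.5372;  θ1 = -1.8127+1.9870 ≈ 0.1743
arm 2 (φ=120.0°): x'=-0.1930, y'=-0.1527
  e−x'=0.2930;  (l²−L²−(e−x')²−y'²−z²)/2L = -0.4280
  √(A²+B²)=0.5983;  θ2 = -1.0590+2.3681 ≈ 1.3091
rotate P by −φ3: (-0.0357, 0.2435, -0.5216)
  e−x'=0.1357;  (l²−L²−(e−x')²−y'²−z²)/2L = -0.3494
  γ=atan2(-0.5216,0.1357)=-1.3163;  ψ=arccos(-0.6483)=2.2761;  θ3=γ+ψ≈0.9599

θ₁ = 0.1743, θ₂ = 1.3091, θ₃ = 0.9599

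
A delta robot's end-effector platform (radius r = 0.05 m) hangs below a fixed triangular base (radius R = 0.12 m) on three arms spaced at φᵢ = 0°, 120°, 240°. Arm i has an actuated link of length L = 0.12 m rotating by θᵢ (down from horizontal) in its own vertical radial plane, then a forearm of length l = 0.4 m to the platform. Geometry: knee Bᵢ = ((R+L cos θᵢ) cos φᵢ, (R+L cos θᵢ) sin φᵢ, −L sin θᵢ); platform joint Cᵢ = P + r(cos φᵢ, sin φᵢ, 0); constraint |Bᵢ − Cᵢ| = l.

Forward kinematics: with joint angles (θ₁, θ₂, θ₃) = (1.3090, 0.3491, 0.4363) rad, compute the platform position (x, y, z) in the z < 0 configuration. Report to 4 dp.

(-0.1767, 0.0122, -0.4035)

φ1=0.0°: virtual centre (0.1011, 0.0000, -0.1159), radius l
S2 = (0.1828·cos120.0°, 0.1828·sin120.0°, -0.0410) = (-0.0914, 0.1583, -0.0410)
φ3=240.0°: virtual centre (-0.0894, -0.1548, -0.0507), radius l
subtract pairs → two planes through P
[-0.3849 0.3166 0.1497]·P = 0.0114;  [-0.3809 -0.3096 0.1304]·P = 0.0109
Cramer: x(z) = -0.0291+0.3656z;  y(z) = 0.0007-0.0285z
into |P−S₁|² = l²: 1.1345z² + 0.1366z + -0.1296 = 0;  Δ = 0.6068;  z = -0.4035 or 0.2831 → z<0 root = -0.4035
x = -0.1767, y = 0.0122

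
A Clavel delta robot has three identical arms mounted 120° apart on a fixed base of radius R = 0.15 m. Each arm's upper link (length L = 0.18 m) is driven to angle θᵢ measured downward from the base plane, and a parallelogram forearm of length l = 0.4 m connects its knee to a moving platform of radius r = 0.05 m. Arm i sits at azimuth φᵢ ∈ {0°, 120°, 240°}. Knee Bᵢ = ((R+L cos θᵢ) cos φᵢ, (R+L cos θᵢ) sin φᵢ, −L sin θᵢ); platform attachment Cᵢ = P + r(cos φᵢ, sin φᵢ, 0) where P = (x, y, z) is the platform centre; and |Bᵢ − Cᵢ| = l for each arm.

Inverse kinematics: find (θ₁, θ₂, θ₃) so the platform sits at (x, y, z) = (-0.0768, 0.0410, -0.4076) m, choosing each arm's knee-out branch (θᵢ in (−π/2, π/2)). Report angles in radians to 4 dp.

θ₁ = 0.8725, θ₂ = 0.3489, θ₃ = 0.6109

arm 1 (φ=0.0°): x'=-0.0768, y'=0.0410
  A cos θ + B sin θ = C:  0.1768·cos θ + -0.4076·sin θ = -0.1985
  √(A²+B²)=0.4443;  θ1 = -1.1615+2.0341 ≈ 0.8725
arm 2 (φ=120.0°): x'=0.0739, y'=0.0460
  A cos θ + B sin θ = C:  0.0261·cos θ + -0.4076·sin θ = -0.1148
  θ2 = atan2(B,A) + arccos(C/0.4084) = 0.3489
rotate P by −φ3: (0.0029, -0.0870, -0.4076)
  e−x'=0.0971;  (l²−L²−(e−x')²−y'²−z²)/2L = -0.1543
  θ3 = atan2(B,A) + arccos(C/0.4190) = 0.6109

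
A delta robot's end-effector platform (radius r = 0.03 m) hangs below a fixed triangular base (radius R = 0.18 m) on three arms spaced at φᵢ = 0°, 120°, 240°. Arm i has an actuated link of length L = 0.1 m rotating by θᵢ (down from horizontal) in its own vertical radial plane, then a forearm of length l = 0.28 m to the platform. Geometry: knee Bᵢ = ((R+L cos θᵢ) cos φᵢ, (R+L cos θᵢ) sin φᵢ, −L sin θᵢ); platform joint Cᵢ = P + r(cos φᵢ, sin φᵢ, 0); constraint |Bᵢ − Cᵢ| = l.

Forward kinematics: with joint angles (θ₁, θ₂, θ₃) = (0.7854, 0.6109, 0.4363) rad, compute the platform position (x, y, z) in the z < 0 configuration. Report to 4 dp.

(-0.0199, -0.0109, -0.2134)

arm 1 at φ=0.0°: e+L cos θ1 = 0.2207;  centre 1 = (0.2207, 0.0000, -0.0707)
φ2=120.0°: virtual centre (-0.1160, 0.2008, -0.0574), radius l
φ3=240.0°: virtual centre (-0.1203, -0.2084, -0.0423), radius l
|centre ₂|²−|centre ₁|² = 0.0034;  |centre ₃|²−|centre ₁|² = 0.0060
[-0.6733 0.4017 0.0267]·P = 0.0034;  [-0.6821 -0.4168 0.0569]·P = 0.0060
det = 0.5546;  x = -0.0069+0.0613z,  y = -0.0031+0.0362z
into |P−centre ₁|² = l²: 1.0051z² + 0.1133z + -0.0216 = 0;  Δ = 0.0997;  z = -0.2134 or 0.1007 → z<0 root = -0.2134
x = -0.0199, y = -0.0109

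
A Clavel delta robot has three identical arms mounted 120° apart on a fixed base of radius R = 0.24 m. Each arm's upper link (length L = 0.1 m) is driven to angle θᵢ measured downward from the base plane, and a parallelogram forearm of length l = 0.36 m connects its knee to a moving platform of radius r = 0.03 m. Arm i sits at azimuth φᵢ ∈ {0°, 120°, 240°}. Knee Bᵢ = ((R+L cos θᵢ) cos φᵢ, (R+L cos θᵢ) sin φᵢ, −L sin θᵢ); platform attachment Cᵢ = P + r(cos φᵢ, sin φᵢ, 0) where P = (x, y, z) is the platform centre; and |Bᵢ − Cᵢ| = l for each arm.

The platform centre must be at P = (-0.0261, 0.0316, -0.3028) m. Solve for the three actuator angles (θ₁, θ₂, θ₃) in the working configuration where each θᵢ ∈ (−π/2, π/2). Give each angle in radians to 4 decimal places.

θ₁ = 1.0471, θ₂ = 0.5234, θ₃ = 0.9600

φ1=0.0° → target in arm frame (-0.0261, 0.0316)
  e−x'=0.2361;  (l²−L²−(e−x')²−y'²−z²)/2L = -0.1441
  θ1 = atan2(B,A) + arccos(C/0.3840) = 1.0471
φ2=120.0° → target in arm frame (0.0404, 0.0068)
  e−x'=0.1696;  (l²−L²−(e−x')²−y'²−z²)/2L = -0.0045
  √(A²+B²)=0.3471;  θ2 = -1.0603+1.5837 ≈ 0.5234
arm 3 (φ=240.0°): x'=-0.0143, y'=-0.0384
  A=0.2243, B=-0.3028, C=(l²−L²−A²−y'²−z²)/(2L)=-0.1194
  γ=atan2(-0.3028,0.2243)=-0.9332;  ψ=arccos(-0.3169)=1.8932;  θ3=γ+ψ≈0.9600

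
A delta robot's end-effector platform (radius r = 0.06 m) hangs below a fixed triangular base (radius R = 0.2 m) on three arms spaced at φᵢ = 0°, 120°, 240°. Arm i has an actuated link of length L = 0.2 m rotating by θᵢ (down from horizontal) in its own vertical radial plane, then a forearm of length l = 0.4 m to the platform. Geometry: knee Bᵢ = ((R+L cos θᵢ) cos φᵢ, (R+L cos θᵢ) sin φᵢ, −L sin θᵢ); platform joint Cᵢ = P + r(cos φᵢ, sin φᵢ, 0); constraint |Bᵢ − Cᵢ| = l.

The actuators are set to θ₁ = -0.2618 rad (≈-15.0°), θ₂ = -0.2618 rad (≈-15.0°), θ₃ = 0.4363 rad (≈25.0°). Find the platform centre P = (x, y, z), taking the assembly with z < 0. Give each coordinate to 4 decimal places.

(0.0302, 0.0523, -0.2041)

φ1=0.0°: virtual centre (0.3332, 0.0000, 0.0518), radius l
arm 2 at φ=120.0°: e+L cos θ2 = 0.3332;  S2 = (-0.1666, 0.2885, 0.0518)
S3 = (0.3213·cos240.0°, 0.3213·sin240.0°, -0.0845) = (-0.1606, -0.2782, -0.0845)
eliminate P² terms by subtracting sphere 1 from 2 and 3
[-0.9996 0.5771 0.0000]·P = 0.0000;  [-0.9876 -0.5564 -0.2726]·P = -0.0033
det = 1.1262;  x = 0.0017+-0.1397z,  y = 0.0030+-0.2419z
sphere 1 gives Az²+Bz+C=0 with A=1.0780, B=-0.0124, C=-0.0474;  B²−4AC=0.2047;  roots -0.2041, 0.2156;  negative root z = -0.2041
x = 0.0302, y = 0.0523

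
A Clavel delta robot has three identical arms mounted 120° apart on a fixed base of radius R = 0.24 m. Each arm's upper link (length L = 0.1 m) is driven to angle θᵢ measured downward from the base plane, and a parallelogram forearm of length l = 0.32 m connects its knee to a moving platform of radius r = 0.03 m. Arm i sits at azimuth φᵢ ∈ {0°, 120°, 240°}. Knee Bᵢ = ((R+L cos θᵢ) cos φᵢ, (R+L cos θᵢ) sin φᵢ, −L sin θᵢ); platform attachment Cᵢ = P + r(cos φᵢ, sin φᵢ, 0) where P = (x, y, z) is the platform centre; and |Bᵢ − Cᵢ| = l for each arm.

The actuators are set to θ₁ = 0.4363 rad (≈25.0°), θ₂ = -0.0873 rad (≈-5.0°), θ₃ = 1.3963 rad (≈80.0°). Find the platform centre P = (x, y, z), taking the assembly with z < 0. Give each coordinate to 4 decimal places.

(0.0232, 0.0807, -0.1799)

arm 1 at φ=0.0°: e+L cos θ1 = 0.3006;  centre 1 = (0.3006, 0.0000, -0.0423)
φ2=120.0°: virtual centre (-0.1548, 0.2681, 0.0087), radius l
φ3=240.0°: virtual centre (-0.1137, -0.1969, -0.0985), radius l
|centre ₂|²−|centre ₁|² = 0.0038;  |centre ₃|²−|centre ₁|² = -0.0308
[-0.9109 0.5363 0.1020]·P = 0.0038;  [-0.8286 -0.3938 -0.1124]·P = -0.0308
Cramer: x(z) = 0.0187-0.0251z;  y(z) = 0.0388-0.2327z
sphere 1 gives Az²+Bz+C=0 with A=1.0548, B=0.0806, C=-0.0196;  B²−4AC=0.0893;  roots -0.1799, 0.1034;  negative root z = -0.1799
x = 0.0232, y = 0.0807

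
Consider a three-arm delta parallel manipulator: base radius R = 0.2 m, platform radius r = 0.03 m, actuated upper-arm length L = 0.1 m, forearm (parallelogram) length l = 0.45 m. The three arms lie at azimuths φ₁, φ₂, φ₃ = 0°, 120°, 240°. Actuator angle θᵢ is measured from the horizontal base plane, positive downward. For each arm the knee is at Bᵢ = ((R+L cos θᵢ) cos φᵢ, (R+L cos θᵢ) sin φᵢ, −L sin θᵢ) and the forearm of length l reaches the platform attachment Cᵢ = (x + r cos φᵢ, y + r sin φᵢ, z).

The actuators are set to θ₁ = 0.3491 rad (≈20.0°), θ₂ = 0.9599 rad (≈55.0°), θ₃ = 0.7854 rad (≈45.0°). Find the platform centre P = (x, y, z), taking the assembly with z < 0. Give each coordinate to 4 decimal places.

(0.0618, -0.0187, -0.4358)

O1 = (0.2640·cos0.0°, 0.2640·sin0.0°, -0.0342) = (0.2640, 0.0000, -0.0342)
O2 = (0.2274·cos120.0°, 0.2274·sin120.0°, -0.0819) = (-0.1137, 0.1969, -0.0819)
φ3=240.0°: virtual centre (-0.1204, -0.2085, -0.0707), radius l
|O₂|²−|O₁|² = -0.0124;  |O₃|²−|O₁|² = -0.0079
plane₁₂: -0.7553x+0.3938y+-0.0954z = -0.0124
det = 0.6176;  x = 0.0134+-0.1110z,  y = -0.0058+0.0295z
into |P−O₁|² = l²: 1.0132z² + 0.1237z + -0.1385 = 0;  Δ = 0.5767;  z = -0.4358 or 0.3137 → z<0 root = -0.4358
x = 0.0618, y = -0.0187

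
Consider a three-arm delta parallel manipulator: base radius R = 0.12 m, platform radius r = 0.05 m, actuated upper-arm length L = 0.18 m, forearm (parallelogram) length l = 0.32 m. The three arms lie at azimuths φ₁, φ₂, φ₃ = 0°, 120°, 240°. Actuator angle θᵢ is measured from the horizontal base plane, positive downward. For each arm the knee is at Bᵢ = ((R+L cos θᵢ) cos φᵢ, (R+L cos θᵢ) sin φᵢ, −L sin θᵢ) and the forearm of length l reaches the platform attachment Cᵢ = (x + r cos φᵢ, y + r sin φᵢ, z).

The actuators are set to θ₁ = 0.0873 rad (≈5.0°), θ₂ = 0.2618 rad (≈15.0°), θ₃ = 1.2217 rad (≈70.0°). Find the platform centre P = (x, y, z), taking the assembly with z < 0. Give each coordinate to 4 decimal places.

φ1=0.0°: virtual centre (0.2493, 0.0000, -0.0157), radius l
φ2=120.0°: virtual centre (-0.1219, 0.2112, -0.0466), radius l
φ3=240.0°: virtual centre (-0.0658, -0.1139, -0.1691), radius l
eliminate P² terms by subtracting sphere 1 from 2 and 3
[-0.7425 0.4224 -0.0618]·P = -0.0008;  [-0.6302 -0.2279 -0.3069]·P = -0.0165
Cramer: x(z) = 0.0164-0.3301z;  y(z) = 0.0270-0.4339z
quadratic in z: (1.2972)z²+(0.1617)z+(-0.0472)=0, √Δ=0.5205 → z ∈ {-0.2629, 0.1383}; z = -0.2629 (taking z<0)
x = 0.1032, y = 0.1411

(0.1032, 0.1411, -0.2629)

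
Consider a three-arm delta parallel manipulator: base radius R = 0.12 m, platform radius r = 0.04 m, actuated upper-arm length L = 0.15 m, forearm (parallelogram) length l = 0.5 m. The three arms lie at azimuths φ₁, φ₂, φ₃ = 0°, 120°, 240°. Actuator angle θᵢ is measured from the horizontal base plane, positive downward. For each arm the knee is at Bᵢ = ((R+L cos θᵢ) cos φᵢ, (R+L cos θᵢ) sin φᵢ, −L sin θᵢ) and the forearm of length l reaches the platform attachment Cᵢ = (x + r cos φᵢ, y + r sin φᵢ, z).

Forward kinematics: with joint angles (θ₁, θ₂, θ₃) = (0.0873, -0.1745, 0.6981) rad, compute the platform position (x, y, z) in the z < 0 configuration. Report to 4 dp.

φ1=0.0°: virtual centre (0.2294, 0.0000, -0.0131), radius l
S2 = (0.2277·cos120.0°, 0.2277·sin120.0°, 0.0260) = (-0.1139, 0.1972, 0.0260)
S3 = (0.1949·cos240.0°, 0.1949·sin240.0°, -0.0964) = (-0.0975, -0.1688, -0.0964)
eliminate P² terms by subtracting sphere 1 from 2 and 3
linear system: -0.6866x+0.3944y = -0.0003−0.0782z; -0.6538x+-0.3376y = -0.0055−-0.1667z
det = 0.4896;  x = 0.0046+-0.0803z,  y = 0.0074+-0.3382z
into |P−S₁|² = l²: 1.1208z² + 0.0573z + -0.1992 = 0;  Δ = 0.8965;  z = -0.4479 or 0.3968 → z<0 root = -0.4479
x = 0.0406, y = 0.1589

(0.0406, 0.1589, -0.4479)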